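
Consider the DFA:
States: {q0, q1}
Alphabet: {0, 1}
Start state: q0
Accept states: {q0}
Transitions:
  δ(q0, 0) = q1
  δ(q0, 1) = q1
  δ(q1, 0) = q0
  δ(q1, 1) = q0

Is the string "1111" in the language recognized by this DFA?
Processing string "1111":
  q0 --1--> q1
  q1 --1--> q0
  q0 --1--> q1
  q1 --1--> q0
Final state: q0
Accept states: {q0}
Yes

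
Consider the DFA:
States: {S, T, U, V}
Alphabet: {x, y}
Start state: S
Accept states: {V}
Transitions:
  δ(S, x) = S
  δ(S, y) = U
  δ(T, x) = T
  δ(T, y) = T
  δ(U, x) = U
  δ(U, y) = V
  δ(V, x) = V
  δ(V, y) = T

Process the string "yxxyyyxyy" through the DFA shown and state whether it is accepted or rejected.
Processing string "yxxyyyxyy":
  S --y--> U
  U --x--> U
  U --x--> U
  U --y--> V
  V --y--> T
  T --y--> T
  T --x--> T
  T --y--> T
  T --y--> T
Final state: T
Accept states: {V}
No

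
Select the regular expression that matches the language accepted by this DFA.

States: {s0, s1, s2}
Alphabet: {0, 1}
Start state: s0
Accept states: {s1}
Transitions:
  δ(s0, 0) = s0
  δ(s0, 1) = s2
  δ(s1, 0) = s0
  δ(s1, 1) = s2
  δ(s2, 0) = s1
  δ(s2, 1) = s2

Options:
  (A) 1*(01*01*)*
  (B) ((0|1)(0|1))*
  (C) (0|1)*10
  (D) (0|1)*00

Check each option against the DFA on short strings; one disagreement eliminates an option:
  (A) 1*(01*01*)*: on ε the DFA stays in s0 and rejects (s0 ∉ Accept), but the regex matches it → eliminate
  (B) ((0|1)(0|1))*: on ε the DFA stays in s0 and rejects (s0 ∉ Accept), but the regex matches it → eliminate
  (C) (0|1)*10: agrees with the DFA on every string of length ≤ 6
  (D) (0|1)*00: on '00' the DFA goes s0 → s0 → s0 and rejects (s0 ∉ Accept), but the regex matches it → eliminate
Only (C) is consistent with the DFA.
(C) (0|1)*10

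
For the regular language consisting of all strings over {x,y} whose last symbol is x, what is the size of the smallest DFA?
By Myhill–Nerode, count the distinguishable equivalence classes: 2^1 = 2 classes — the DFA must remember the last 1 symbol read; every pair of distinct length-1 suffixes is distinguishable by some continuation.
2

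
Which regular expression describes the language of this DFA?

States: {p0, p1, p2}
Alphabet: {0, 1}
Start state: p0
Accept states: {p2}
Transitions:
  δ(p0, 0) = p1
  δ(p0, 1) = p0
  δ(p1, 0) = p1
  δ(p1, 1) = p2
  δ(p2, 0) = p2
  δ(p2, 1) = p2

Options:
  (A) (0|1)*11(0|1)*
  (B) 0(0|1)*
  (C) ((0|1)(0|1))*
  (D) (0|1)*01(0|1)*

Check each option against the DFA on short strings; one disagreement eliminates an option:
  (A) (0|1)*11(0|1)*: on '01' the DFA goes p0 → p1 → p2 and accepts (p2 ∈ Accept), but the regex does not match it → eliminate
  (B) 0(0|1)*: on '0' the DFA goes p0 → p1 and rejects (p1 ∉ Accept), but the regex matches it → eliminate
  (C) ((0|1)(0|1))*: on ε the DFA stays in p0 and rejects (p0 ∉ Accept), but the regex matches it → eliminate
  (D) (0|1)*01(0|1)*: agrees with the DFA on every string of length ≤ 6
Only (D) is consistent with the DFA.
(D) (0|1)*01(0|1)*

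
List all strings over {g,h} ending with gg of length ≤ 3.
gg, ggg, hgg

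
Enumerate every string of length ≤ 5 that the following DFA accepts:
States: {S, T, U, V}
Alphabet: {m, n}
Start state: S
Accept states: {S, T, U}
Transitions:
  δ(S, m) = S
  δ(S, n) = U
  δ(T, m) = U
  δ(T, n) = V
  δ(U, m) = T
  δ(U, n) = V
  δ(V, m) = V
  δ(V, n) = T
ε, m, n, mm, mn, nm, mmm, mmn, mnm, nmm, nnn, mmmm, mmmn, mmnm, mnmm, mnnn, nmmm, nmnn, nnmn, nnnm, mmmmm, mmmmn, mmmnm, mmnmm, mmnnn, mnmmm, mnmnn, mnnmn, mnnnm, nmmmm, nmmnn, nmnmn, nmnnm, nnmmn, nnmnm, nnnmm, nnnnn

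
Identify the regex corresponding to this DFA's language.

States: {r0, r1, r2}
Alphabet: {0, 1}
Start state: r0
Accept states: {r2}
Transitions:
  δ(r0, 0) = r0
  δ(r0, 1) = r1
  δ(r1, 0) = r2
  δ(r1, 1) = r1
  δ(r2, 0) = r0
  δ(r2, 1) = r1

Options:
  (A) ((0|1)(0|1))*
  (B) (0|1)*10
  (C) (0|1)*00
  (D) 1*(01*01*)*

Check each option against the DFA on short strings; one disagreement eliminates an option:
  (A) ((0|1)(0|1))*: on ε the DFA stays in r0 and rejects (r0 ∉ Accept), but the regex matches it → eliminate
  (B) (0|1)*10: agrees with the DFA on every string of length ≤ 6
  (C) (0|1)*00: on '00' the DFA goes r0 → r0 → r0 and rejects (r0 ∉ Accept), but the regex matches it → eliminate
  (D) 1*(01*01*)*: on ε the DFA stays in r0 and rejects (r0 ∉ Accept), but the regex matches it → eliminate
Only (B) is consistent with the DFA.
(B) (0|1)*10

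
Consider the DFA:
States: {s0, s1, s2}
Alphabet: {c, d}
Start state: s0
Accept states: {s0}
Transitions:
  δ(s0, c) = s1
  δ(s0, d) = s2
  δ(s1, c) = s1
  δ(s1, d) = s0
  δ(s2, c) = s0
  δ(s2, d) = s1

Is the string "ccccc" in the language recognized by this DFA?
Processing string "ccccc":
  s0 --c--> s1
  s1 --c--> s1
  s1 --c--> s1
  s1 --c--> s1
  s1 --c--> s1
Final state: s1
Accept states: {s0}
No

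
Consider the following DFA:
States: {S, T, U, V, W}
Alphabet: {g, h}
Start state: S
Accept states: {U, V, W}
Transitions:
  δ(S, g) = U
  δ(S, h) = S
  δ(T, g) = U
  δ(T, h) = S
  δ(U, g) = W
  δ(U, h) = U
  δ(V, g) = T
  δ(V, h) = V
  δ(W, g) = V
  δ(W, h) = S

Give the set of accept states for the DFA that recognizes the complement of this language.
Complement accept states = All states \ Original accept states
= {S, T, U, V, W} \ {U, V, W}
{S, T}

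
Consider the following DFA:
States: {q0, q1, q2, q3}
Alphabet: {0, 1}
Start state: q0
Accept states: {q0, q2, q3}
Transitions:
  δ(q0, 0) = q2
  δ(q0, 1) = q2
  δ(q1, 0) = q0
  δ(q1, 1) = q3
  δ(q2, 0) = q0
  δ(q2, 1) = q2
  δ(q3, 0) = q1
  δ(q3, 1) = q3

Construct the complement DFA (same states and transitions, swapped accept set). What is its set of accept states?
Complement accept states = All states \ Original accept states
= {q0, q1, q2, q3} \ {q0, q2, q3}
{q1}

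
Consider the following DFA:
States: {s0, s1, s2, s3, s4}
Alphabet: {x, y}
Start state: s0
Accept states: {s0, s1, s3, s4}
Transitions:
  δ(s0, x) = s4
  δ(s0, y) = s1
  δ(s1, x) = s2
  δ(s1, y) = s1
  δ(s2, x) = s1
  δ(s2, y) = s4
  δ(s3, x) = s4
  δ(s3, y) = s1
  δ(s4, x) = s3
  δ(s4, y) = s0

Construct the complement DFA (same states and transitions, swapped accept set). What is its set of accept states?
Complement accept states = All states \ Original accept states
= {s0, s1, s2, s3, s4} \ {s0, s1, s3, s4}
{s2}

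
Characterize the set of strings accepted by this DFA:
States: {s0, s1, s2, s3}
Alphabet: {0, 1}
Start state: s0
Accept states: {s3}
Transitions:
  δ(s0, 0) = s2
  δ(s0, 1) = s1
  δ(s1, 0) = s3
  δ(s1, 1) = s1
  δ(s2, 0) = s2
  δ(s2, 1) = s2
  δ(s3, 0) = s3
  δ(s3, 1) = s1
Testing a few strings:
  '0111' → reject
  '0' → reject
  '1' → reject
  '1101' → reject
State roles: s0=no input read; s1=started with 1, last symbol 1; s2=started with 0 (dead); s3=started with 1, last symbol 0
All binary strings that start with 1 and end with 0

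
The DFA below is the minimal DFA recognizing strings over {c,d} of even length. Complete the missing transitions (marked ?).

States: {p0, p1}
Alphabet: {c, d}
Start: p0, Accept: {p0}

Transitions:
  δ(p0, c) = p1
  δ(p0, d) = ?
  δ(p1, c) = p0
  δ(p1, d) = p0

From the language and accept set, identify what each state tracks — p0: even length so far; p1: odd length so far.
Each missing δ(q, a) is the state matching the new tracked value after reading a.
δ(p0, d) = p1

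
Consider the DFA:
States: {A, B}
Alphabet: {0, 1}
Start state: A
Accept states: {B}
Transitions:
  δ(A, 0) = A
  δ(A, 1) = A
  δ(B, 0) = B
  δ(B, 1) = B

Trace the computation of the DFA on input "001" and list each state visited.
read '0': A → A
  read '0': A → A
  read '1': A → A
A -> A -> A -> A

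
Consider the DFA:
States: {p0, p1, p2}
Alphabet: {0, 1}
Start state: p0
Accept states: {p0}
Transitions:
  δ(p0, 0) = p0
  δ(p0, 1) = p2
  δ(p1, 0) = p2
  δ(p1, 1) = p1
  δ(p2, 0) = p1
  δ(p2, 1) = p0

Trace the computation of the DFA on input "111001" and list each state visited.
read '1': p0 → p2
  read '1': p2 → p0
  read '1': p0 → p2
  read '0': p2 → p1
  read '0': p1 → p2
  read '1': p2 → p0
p0 -> p2 -> p0 -> p2 -> p1 -> p2 -> p0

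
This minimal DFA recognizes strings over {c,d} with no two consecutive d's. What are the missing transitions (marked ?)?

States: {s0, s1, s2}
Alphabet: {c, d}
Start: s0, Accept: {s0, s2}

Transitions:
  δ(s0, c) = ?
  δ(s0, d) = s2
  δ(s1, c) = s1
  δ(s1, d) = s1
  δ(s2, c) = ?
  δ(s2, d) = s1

From the language and accept set, identify what each state tracks — s0: last symbol not d (ok); s1: saw dd (dead); s2: last symbol d (ok).
Each missing δ(q, a) is the state matching the new tracked value after reading a.
δ(s0, c) = s0; δ(s2, c) = s0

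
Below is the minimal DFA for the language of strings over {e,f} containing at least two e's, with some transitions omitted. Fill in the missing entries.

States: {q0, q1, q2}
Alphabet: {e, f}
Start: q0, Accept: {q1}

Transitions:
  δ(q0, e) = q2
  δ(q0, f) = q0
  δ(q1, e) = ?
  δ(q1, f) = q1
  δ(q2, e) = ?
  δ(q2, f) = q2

From the language and accept set, identify what each state tracks — q0: zero e's seen; q1: ≥ two e's seen; q2: one e seen.
Each missing δ(q, a) is the state matching the new tracked value after reading a.
δ(q1, e) = q1; δ(q2, e) = q1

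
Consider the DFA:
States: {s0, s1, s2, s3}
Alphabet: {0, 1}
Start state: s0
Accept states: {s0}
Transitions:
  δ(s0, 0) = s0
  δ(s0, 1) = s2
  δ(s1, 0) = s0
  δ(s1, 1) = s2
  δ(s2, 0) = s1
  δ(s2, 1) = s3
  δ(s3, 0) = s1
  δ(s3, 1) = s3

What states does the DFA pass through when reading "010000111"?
read '0': s0 → s0
  read '1': s0 → s2
  read '0': s2 → s1
  read '0': s1 → s0
  read '0': s0 → s0
  read '0': s0 → s0
  read '1': s0 → s2
  read '1': s2 → s3
  read '1': s3 → s3
s0 -> s0 -> s2 -> s1 -> s0 -> s0 -> s0 -> s2 -> s3 -> s3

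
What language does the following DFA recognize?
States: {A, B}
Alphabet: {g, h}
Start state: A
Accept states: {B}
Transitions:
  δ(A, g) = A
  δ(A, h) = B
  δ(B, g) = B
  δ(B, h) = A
Testing a few strings:
  'h' → accept
  'hhh' → accept
  'ggh' → accept
  'hgh' → reject
State roles: A=even number of h's so far; B=odd number of h's so far
All strings over {g,h} with an odd number of h's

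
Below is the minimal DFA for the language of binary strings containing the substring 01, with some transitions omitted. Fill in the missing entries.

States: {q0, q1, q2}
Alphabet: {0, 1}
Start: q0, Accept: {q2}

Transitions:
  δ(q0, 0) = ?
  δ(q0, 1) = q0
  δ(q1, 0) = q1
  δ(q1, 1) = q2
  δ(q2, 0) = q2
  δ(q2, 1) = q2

From the language and accept set, identify what each state tracks — q0: no 0 seen yet; q1: seen a 0, waiting for 1; q2: substring 01 seen.
Each missing δ(q, a) is the state matching the new tracked value after reading a.
δ(q0, 0) = q1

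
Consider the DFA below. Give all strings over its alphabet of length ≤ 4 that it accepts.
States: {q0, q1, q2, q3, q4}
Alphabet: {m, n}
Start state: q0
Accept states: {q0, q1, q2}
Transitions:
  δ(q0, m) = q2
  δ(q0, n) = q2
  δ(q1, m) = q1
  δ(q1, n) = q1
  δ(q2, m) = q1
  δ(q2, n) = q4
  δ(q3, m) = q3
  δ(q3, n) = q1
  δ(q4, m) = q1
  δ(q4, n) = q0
ε, m, n, mm, nm, mmm, mmn, mnm, mnn, nmm, nmn, nnm, nnn, mmmm, mmmn, mmnm, mmnn, mnmm, mnmn, mnnm, mnnn, nmmm, nmmn, nmnm, nmnn, nnmm, nnmn, nnnm, nnnn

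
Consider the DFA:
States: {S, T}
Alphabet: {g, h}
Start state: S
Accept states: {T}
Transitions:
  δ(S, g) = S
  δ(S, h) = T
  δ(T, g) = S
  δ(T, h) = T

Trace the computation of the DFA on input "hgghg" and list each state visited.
read 'h': S → T
  read 'g': T → S
  read 'g': S → S
  read 'h': S → T
  read 'g': T → S
S -> T -> S -> S -> T -> S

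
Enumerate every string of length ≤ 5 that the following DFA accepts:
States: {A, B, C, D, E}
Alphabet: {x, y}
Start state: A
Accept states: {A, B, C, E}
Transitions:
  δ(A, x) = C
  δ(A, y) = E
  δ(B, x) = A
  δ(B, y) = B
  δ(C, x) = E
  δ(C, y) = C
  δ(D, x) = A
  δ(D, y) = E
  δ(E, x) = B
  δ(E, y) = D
ε, x, y, xx, xy, yx, xxx, xyx, xyy, yxx, yxy, yyx, yyy, xxxx, xxxy, xxyx, xxyy, xyxx, xyyx, xyyy, yxxx, yxxy, yxyx, yxyy, yyxx, yyxy, yyyx, xxxxx, xxxxy, xxxyx, xxxyy, xxyxx, xxyxy, xxyyx, xyxxx, xyxxy, xyxyx, xyxyy, xyyxx, xyyyx, xyyyy, yxxxx, yxxxy, yxxyx, yxyxx, yxyxy, yxyyx, yxyyy, yyxxx, yyxxy, yyxyx, yyyxx, yyyxy, yyyyx, yyyyy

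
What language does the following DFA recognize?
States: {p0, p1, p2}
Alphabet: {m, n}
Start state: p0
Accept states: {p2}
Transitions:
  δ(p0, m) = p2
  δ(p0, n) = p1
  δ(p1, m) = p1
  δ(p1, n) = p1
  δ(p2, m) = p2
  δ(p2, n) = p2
Testing a few strings:
  'mn' → accept
  'm' → accept
  'n' → reject
  'mnn' → accept
State roles: p0=no input read; p1=started with n (dead); p2=started with m
All strings over {m,n} starting with m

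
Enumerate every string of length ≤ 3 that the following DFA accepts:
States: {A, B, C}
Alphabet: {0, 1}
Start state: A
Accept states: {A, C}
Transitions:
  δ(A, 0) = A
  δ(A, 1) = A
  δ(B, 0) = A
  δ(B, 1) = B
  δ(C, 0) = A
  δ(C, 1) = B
ε, 0, 1, 00, 01, 10, 11, 000, 001, 010, 011, 100, 101, 110, 111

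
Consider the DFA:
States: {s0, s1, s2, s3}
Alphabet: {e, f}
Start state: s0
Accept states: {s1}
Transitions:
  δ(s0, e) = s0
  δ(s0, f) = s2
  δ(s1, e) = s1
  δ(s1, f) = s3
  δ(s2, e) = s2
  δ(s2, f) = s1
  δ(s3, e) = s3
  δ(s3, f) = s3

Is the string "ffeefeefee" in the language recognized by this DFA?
Processing string "ffeefeefee":
  s0 --f--> s2
  s2 --f--> s1
  s1 --e--> s1
  s1 --e--> s1
  s1 --f--> s3
  s3 --e--> s3
  s3 --e--> s3
  s3 --f--> s3
  s3 --e--> s3
  s3 --e--> s3
Final state: s3
Accept states: {s1}
No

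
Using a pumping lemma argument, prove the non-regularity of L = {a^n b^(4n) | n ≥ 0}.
Assume L is regular with pumping length p. Idea: pumping the a-block breaks the 1:4 ratio.
Choose s = a^p b^(4p) (length 5p ≥ p). By the pumping lemma, s = xyz with |xy| ≤ p, |y| > 0, so y = a^k with k ≥ 1. Then xy²z = a^(p+k) b^(4p). For this to be in L we would need 4p = 4(p+k), i.e. 4k = 0, contradicting k ≥ 1. So xy²z ∉ L.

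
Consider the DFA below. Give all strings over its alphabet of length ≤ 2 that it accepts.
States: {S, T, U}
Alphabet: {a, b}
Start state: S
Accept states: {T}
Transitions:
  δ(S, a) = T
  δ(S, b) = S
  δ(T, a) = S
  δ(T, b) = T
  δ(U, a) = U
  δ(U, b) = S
a, ab, ba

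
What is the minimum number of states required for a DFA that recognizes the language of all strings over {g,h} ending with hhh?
By Myhill–Nerode, count the distinguishable equivalence classes: 4 classes — one per longest suffix of the input that is a prefix of 'hhh' (lengths 0 through 3); only the length-3 class is accepting.
4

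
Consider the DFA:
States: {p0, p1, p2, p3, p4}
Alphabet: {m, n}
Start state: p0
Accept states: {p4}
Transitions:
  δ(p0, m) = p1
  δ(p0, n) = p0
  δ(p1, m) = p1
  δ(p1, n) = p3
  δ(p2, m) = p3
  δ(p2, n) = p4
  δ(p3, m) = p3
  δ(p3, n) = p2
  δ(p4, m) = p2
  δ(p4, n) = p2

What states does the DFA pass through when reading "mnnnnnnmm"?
read 'm': p0 → p1
  read 'n': p1 → p3
  read 'n': p3 → p2
  read 'n': p2 → p4
  read 'n': p4 → p2
  read 'n': p2 → p4
  read 'n': p4 → p2
  read 'm': p2 → p3
  read 'm': p3 → p3
p0 -> p1 -> p3 -> p2 -> p4 -> p2 -> p4 -> p2 -> p3 -> p3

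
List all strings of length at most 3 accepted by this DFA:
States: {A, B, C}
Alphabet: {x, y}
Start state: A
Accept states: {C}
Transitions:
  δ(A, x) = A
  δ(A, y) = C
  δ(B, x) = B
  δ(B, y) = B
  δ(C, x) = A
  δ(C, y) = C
y, xy, yy, xxy, xyy, yxy, yyy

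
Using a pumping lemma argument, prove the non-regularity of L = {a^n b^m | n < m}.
Assume L is regular with pumping length p. Idea: pumping up the a-block makes the a-count reach the b-count.
Choose s = a^p b^(p+1) ∈ L. By the pumping lemma, s = xyz with |xy| ≤ p, |y| > 0, so y = a^k with k ≥ 1. Then xy²z = a^(p+k) b^(p+1). Since p+k ≥ p+1, the number of a's is no longer strictly less than the number of b's, so xy²z ∉ L.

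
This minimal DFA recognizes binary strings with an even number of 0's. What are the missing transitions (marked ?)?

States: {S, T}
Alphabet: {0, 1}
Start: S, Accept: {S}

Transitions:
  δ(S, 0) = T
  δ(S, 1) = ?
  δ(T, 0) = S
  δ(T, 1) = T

From the language and accept set, identify what each state tracks — S: even number of 0's so far; T: odd number of 0's so far.
Each missing δ(q, a) is the state matching the new tracked value after reading a.
δ(S, 1) = S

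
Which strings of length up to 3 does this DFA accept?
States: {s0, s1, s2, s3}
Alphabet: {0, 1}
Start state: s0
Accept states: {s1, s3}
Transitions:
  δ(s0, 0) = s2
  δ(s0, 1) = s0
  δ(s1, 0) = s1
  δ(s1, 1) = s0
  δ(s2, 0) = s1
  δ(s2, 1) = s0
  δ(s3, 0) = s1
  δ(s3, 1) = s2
00, 000, 100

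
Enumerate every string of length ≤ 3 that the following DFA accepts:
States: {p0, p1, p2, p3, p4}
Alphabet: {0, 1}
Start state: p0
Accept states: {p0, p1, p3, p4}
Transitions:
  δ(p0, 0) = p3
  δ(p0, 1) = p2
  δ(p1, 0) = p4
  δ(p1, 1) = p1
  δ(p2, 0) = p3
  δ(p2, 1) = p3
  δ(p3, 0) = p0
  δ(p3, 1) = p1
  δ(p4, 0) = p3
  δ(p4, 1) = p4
ε, 0, 00, 01, 10, 11, 000, 010, 011, 100, 101, 110, 111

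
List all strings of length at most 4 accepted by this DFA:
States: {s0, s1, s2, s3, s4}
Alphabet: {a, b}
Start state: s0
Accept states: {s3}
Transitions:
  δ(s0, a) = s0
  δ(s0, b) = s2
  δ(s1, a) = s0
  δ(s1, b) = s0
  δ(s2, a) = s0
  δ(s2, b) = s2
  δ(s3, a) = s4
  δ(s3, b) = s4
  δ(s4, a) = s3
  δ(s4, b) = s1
None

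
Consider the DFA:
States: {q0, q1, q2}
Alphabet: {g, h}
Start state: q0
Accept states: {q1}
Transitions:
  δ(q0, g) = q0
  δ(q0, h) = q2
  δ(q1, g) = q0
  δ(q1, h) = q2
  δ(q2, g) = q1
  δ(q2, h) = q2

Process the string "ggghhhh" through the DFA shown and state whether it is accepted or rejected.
Processing string "ggghhhh":
  q0 --g--> q0
  q0 --g--> q0
  q0 --g--> q0
  q0 --h--> q2
  q2 --h--> q2
  q2 --h--> q2
  q2 --h--> q2
Final state: q2
Accept states: {q1}
No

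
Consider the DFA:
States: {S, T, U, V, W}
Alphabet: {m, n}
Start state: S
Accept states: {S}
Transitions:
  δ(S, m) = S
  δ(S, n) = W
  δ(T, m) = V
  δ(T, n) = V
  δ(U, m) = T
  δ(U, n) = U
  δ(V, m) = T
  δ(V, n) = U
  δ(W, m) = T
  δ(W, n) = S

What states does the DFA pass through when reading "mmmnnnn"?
read 'm': S → S
  read 'm': S → S
  read 'm': S → S
  read 'n': S → W
  read 'n': W → S
  read 'n': S → W
  read 'n': W → S
S -> S -> S -> S -> W -> S -> W -> S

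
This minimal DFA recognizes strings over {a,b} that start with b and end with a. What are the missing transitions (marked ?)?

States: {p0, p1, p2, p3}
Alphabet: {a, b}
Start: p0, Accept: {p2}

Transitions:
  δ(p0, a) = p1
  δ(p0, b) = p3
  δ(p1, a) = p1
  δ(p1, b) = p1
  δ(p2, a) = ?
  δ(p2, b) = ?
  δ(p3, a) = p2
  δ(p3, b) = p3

From the language and accept set, identify what each state tracks — p0: no input read; p1: started with a (dead); p2: started with b, last symbol a; p3: started with b, last symbol b.
Each missing δ(q, a) is the state matching the new tracked value after reading a.
δ(p2, a) = p2; δ(p2, b) = p3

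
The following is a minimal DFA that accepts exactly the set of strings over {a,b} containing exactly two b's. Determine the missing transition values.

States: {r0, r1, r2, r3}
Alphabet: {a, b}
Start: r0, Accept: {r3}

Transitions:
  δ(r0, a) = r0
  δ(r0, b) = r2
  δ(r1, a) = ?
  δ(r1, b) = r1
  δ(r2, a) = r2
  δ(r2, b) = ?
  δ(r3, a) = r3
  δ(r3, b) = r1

From the language and accept set, identify what each state tracks — r0: zero b's; r1: ≥ three b's (dead); r2: one b; r3: two b's.
Each missing δ(q, a) is the state matching the new tracked value after reading a.
δ(r1, a) = r1; δ(r2, b) = r3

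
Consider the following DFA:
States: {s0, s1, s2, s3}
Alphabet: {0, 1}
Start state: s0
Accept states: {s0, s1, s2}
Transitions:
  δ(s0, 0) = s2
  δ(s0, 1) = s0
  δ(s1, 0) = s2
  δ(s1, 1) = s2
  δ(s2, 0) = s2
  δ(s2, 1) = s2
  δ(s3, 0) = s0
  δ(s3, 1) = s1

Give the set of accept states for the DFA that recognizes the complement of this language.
Complement accept states = All states \ Original accept states
= {s0, s1, s2, s3} \ {s0, s1, s2}
{s3}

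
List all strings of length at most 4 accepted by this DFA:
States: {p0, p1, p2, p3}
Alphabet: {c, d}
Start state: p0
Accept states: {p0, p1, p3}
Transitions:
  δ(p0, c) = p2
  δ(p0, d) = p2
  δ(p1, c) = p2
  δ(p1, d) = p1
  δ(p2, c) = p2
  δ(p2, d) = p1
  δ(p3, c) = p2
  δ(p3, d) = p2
ε, cd, dd, ccd, cdd, dcd, ddd, cccd, ccdd, cdcd, cddd, dccd, dcdd, ddcd, dddd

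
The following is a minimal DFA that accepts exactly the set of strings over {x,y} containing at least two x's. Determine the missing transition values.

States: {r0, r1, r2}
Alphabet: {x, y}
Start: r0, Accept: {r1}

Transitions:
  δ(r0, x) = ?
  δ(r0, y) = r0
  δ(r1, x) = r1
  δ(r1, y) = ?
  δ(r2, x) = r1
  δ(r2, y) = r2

From the language and accept set, identify what each state tracks — r0: zero x's seen; r1: ≥ two x's seen; r2: one x seen.
Each missing δ(q, a) is the state matching the new tracked value after reading a.
δ(r0, x) = r2; δ(r1, y) = r1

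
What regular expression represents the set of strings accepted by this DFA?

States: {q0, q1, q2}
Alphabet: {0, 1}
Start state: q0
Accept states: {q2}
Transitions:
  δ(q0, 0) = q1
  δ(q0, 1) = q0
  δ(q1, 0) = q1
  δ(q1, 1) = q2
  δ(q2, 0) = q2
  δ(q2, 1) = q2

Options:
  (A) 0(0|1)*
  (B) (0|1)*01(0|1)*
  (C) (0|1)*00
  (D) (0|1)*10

Check each option against the DFA on short strings; one disagreement eliminates an option:
  (A) 0(0|1)*: on '0' the DFA goes q0 → q1 and rejects (q1 ∉ Accept), but the regex matches it → eliminate
  (B) (0|1)*01(0|1)*: agrees with the DFA on every string of length ≤ 6
  (C) (0|1)*00: on '00' the DFA goes q0 → q1 → q1 and rejects (q1 ∉ Accept), but the regex matches it → eliminate
  (D) (0|1)*10: on '01' the DFA goes q0 → q1 → q2 and accepts (q2 ∈ Accept), but the regex does not match it → eliminate
Only (B) is consistent with the DFA.
(B) (0|1)*01(0|1)*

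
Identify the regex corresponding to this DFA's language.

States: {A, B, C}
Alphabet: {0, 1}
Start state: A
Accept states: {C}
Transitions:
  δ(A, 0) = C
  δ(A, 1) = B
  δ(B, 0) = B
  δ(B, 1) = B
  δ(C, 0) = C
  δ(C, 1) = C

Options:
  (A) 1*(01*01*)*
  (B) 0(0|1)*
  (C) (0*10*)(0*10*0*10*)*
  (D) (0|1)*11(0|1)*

Check each option against the DFA on short strings; one disagreement eliminates an option:
  (A) 1*(01*01*)*: on ε the DFA stays in A and rejects (A ∉ Accept), but the regex matches it → eliminate
  (B) 0(0|1)*: agrees with the DFA on every string of length ≤ 6
  (C) (0*10*)(0*10*0*10*)*: on '0' the DFA goes A → C and accepts (C ∈ Accept), but the regex does not match it → eliminate
  (D) (0|1)*11(0|1)*: on '0' the DFA goes A → C and accepts (C ∈ Accept), but the regex does not match it → eliminate
Only (B) is consistent with the DFA.
(B) 0(0|1)*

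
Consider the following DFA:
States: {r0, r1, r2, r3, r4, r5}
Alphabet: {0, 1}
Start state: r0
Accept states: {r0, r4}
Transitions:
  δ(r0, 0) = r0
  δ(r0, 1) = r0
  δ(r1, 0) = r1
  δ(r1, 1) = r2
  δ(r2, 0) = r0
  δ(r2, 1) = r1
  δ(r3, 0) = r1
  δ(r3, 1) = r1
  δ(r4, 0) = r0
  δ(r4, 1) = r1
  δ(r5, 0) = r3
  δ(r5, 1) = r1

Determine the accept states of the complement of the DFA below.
Complement accept states = All states \ Original accept states
= {r0, r1, r2, r3, r4, r5} \ {r0, r4}
{r1, r2, r3, r5}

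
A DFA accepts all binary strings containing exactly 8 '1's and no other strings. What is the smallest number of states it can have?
By Myhill–Nerode, count the distinguishable equivalence classes: 10 classes — having seen 0, 1, …, 8, or >8 copies of '1'; the count-8 class is the only accepting one and >8 is dead.
10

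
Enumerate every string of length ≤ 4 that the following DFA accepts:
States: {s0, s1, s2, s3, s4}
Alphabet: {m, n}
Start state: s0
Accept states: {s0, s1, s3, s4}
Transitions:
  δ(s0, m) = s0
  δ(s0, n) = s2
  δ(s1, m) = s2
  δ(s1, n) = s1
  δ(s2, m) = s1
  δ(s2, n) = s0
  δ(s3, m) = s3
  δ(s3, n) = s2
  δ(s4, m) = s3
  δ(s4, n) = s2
ε, m, mm, nm, nn, mmm, mnm, mnn, nmn, nnm, mmmm, mmnm, mmnn, mnmn, mnnm, nmmm, nmmn, nmnn, nnmm, nnnm, nnnn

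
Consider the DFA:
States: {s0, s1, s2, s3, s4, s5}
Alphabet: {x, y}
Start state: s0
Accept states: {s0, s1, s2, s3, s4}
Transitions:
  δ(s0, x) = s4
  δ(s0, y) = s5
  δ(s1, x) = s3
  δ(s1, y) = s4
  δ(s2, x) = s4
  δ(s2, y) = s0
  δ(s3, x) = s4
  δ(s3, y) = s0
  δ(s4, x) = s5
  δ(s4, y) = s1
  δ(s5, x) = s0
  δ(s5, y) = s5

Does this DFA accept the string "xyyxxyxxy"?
Processing string "xyyxxyxxy":
  s0 --x--> s4
  s4 --y--> s1
  s1 --y--> s4
  s4 --x--> s5
  s5 --x--> s0
  s0 --y--> s5
  s5 --x--> s0
  s0 --x--> s4
  s4 --y--> s1
Final state: s1
Accept states: {s0, s1, s2, s3, s4}
Yes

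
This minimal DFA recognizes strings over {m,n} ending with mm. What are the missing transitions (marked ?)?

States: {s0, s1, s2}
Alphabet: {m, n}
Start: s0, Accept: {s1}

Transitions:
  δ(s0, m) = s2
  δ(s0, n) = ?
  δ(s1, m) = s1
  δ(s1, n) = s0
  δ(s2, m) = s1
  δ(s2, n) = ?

From the language and accept set, identify what each state tracks — s0: last symbol not m; s1: two trailing m's; s2: one trailing m.
Each missing δ(q, a) is the state matching the new tracked value after reading a.
δ(s0, n) = s0; δ(s2, n) = s0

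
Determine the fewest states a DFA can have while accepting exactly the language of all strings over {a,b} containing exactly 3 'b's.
By Myhill–Nerode, count the distinguishable equivalence classes: 5 classes — having seen 0, 1, …, 3, or >3 copies of 'b'; the count-3 class is the only accepting one and >3 is dead.
5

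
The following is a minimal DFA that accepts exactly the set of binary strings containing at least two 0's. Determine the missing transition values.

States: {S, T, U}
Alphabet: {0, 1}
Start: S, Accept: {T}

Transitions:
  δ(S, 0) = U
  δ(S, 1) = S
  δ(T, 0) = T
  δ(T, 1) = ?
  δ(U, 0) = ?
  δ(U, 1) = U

From the language and accept set, identify what each state tracks — S: zero 0's seen; T: ≥ two 0's seen; U: one 0 seen.
Each missing δ(q, a) is the state matching the new tracked value after reading a.
δ(T, 1) = T; δ(U, 0) = T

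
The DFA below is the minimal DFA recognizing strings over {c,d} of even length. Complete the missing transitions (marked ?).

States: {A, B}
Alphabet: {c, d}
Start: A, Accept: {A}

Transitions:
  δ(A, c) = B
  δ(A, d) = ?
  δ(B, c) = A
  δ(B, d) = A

From the language and accept set, identify what each state tracks — A: even length so far; B: odd length so far.
Each missing δ(q, a) is the state matching the new tracked value after reading a.
δ(A, d) = B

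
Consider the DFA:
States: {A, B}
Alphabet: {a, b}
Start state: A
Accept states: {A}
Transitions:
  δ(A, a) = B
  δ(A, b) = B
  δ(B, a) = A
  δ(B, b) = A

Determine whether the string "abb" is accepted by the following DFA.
Processing string "abb":
  A --a--> B
  B --b--> A
  A --b--> B
Final state: B
Accept states: {A}
No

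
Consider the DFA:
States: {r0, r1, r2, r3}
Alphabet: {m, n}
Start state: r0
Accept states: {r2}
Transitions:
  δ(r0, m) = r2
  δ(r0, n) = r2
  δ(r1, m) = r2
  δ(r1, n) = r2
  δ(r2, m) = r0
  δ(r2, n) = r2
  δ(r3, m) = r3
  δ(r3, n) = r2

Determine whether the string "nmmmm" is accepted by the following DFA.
Processing string "nmmmm":
  r0 --n--> r2
  r2 --m--> r0
  r0 --m--> r2
  r2 --m--> r0
  r0 --m--> r2
Final state: r2
Accept states: {r2}
Yes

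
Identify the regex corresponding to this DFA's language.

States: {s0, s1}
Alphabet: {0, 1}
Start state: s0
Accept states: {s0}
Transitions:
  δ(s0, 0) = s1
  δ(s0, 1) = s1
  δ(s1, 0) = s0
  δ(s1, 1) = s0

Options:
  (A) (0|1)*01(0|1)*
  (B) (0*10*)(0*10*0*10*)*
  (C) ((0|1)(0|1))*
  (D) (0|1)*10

Check each option against the DFA on short strings; one disagreement eliminates an option:
  (A) (0|1)*01(0|1)*: on ε the DFA stays in s0 and accepts (s0 ∈ Accept), but the regex does not match it → eliminate
  (B) (0*10*)(0*10*0*10*)*: on ε the DFA stays in s0 and accepts (s0 ∈ Accept), but the regex does not match it → eliminate
  (C) ((0|1)(0|1))*: agrees with the DFA on every string of length ≤ 6
  (D) (0|1)*10: on ε the DFA stays in s0 and accepts (s0 ∈ Accept), but the regex does not match it → eliminate
Only (C) is consistent with the DFA.
(C) ((0|1)(0|1))*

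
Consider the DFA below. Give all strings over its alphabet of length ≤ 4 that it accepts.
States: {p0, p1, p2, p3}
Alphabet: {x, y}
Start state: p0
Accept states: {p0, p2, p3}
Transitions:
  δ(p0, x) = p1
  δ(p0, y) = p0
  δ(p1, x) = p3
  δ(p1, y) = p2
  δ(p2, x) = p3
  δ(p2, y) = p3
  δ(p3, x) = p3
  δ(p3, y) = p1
ε, y, xx, xy, yy, xxx, xyx, xyy, yxx, yxy, yyy, xxxx, xxyx, xxyy, xyxx, xyyx, yxxx, yxyx, yxyy, yyxx, yyxy, yyyy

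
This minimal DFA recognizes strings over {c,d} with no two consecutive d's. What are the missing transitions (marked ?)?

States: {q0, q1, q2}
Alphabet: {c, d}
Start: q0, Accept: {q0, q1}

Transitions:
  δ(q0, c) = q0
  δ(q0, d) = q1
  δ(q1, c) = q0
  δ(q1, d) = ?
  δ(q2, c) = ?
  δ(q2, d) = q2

From the language and accept set, identify what each state tracks — q0: last symbol not d (ok); q1: last symbol d (ok); q2: saw dd (dead).
Each missing δ(q, a) is the state matching the new tracked value after reading a.
δ(q1, d) = q2; δ(q2, c) = q2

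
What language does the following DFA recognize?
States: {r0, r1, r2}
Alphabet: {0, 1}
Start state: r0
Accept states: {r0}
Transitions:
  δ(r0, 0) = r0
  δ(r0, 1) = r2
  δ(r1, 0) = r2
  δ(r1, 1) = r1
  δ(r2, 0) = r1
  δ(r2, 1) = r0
Testing a few strings:
  '1' → reject
  '0111' → reject
  '0011' → accept
  '11' → accept
State roles: r0=value ≡ 0 (mod 3); r1=value ≡ 2 (mod 3); r2=value ≡ 1 (mod 3)
All binary strings representing a multiple of 3 (read in base 2; leading zeros allowed and ε counts as 0)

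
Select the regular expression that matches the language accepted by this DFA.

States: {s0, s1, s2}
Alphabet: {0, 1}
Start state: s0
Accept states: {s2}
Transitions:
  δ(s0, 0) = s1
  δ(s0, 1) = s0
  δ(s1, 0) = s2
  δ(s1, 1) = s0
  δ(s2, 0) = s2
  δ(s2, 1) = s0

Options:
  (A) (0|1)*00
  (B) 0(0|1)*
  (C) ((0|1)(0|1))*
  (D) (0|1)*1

Check each option against the DFA on short strings; one disagreement eliminates an option:
  (A) (0|1)*00: agrees with the DFA on every string of length ≤ 6
  (B) 0(0|1)*: on '0' the DFA goes s0 → s1 and rejects (s1 ∉ Accept), but the regex matches it → eliminate
  (C) ((0|1)(0|1))*: on ε the DFA stays in s0 and rejects (s0 ∉ Accept), but the regex matches it → eliminate
  (D) (0|1)*1: on '1' the DFA goes s0 → s0 and rejects (s0 ∉ Accept), but the regex matches it → eliminate
Only (A) is consistent with the DFA.
(A) (0|1)*00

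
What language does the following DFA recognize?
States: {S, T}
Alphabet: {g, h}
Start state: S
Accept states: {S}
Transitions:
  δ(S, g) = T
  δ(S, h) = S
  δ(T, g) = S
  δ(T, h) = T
Testing a few strings:
  'h' → accept
  'gh' → reject
  'hg' → reject
  'g' → reject
State roles: S=even number of g's so far; T=odd number of g's so far
All strings over {g,h} with an even number of g's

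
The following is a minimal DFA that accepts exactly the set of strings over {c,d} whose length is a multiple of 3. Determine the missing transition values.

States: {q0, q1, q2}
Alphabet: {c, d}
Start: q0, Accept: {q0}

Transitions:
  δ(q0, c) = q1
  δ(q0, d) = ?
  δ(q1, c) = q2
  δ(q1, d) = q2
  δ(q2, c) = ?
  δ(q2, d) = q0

From the language and accept set, identify what each state tracks — q0: length ≡ 0 (mod 3); q1: length ≡ 1 (mod 3); q2: length ≡ 2 (mod 3).
Each missing δ(q, a) is the state matching the new tracked value after reading a.
δ(q0, d) = q1; δ(q2, c) = q0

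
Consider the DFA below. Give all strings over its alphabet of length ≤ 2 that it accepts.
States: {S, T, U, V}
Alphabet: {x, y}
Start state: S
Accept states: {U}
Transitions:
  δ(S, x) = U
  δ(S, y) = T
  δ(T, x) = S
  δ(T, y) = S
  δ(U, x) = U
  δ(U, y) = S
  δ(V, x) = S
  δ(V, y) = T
x, xx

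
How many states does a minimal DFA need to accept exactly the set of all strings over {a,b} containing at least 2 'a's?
By Myhill–Nerode, count the distinguishable equivalence classes: 3 classes — having seen 0, 1, or ≥2 copies of 'a'; any two classes i < j (j ≤ 2) are distinguished by the string a^(2−j), which takes class j to 2 copies (accepted) but leaves class i below 2 (rejected).
3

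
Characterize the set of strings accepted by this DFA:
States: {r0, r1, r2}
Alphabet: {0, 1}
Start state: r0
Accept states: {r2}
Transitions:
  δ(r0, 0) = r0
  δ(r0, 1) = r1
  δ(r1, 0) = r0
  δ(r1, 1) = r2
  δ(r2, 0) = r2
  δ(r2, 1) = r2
Testing a few strings:
  '001' → reject
  '0010' → reject
  '100' → reject
  '0111' → accept
State roles: r0=no progress toward 11; r1=one trailing 1; r2=substring 11 seen
All binary strings containing the substring 11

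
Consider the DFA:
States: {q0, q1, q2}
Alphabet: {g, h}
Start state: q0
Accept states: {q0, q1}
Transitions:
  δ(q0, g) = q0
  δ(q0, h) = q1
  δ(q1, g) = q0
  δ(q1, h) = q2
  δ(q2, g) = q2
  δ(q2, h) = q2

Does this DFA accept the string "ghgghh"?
Processing string "ghgghh":
  q0 --g--> q0
  q0 --h--> q1
  q1 --g--> q0
  q0 --g--> q0
  q0 --h--> q1
  q1 --h--> q2
Final state: q2
Accept states: {q0, q1}
No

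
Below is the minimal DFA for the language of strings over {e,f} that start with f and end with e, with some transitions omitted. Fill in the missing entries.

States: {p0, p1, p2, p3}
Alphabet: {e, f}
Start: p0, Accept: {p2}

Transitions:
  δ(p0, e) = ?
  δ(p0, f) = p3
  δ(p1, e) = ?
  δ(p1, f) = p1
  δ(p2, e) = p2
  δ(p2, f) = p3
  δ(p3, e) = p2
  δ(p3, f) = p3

From the language and accept set, identify what each state tracks — p0: no input read; p1: started with e (dead); p2: started with f, last symbol e; p3: started with f, last symbol f.
Each missing δ(q, a) is the state matching the new tracked value after reading a.
δ(p0, e) = p1; δ(p1, e) = p1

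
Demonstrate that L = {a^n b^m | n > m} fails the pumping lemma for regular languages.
Assume L is regular with pumping length p. Idea: pumping down the a-block drops the a-count to at most the b-count.
Choose s = a^(p+1) b^p ∈ L (|s| = 2p+1 ≥ p). By the pumping lemma, s = xyz with |xy| ≤ p, |y| > 0, so y = a^k with k ≥ 1. Take i = 0: xz = a^(p+1−k) b^p. Since k ≥ 1, p+1−k ≤ p, so the number of a's is no longer strictly greater than the number of b's, hence xz ∉ L.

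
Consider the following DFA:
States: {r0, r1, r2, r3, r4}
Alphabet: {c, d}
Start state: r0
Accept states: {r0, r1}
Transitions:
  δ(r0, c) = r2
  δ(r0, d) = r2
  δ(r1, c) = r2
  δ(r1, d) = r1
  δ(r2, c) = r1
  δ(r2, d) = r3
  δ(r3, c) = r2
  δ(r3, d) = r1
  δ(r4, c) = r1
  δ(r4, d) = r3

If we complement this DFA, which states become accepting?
Complement accept states = All states \ Original accept states
= {r0, r1, r2, r3, r4} \ {r0, r1}
{r2, r3, r4}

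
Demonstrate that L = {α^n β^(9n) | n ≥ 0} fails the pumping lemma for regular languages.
Assume L is regular with pumping length p. Idea: pumping the α-block breaks the 1:9 ratio.
Choose s = α^p β^(9p) (length 10p ≥ p). By the pumping lemma, s = xyz with |xy| ≤ p, |y| > 0, so y = α^k with k ≥ 1. Then xy²z = α^(p+k) β^(9p). For this to be in L we would need 9p = 9(p+k), i.e. 9k = 0, contradicting k ≥ 1. So xy²z ∉ L.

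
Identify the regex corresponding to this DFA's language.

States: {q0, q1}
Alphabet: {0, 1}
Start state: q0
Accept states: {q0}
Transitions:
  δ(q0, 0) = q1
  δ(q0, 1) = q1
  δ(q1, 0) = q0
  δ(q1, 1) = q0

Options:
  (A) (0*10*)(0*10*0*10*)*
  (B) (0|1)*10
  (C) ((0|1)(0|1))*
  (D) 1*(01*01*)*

Check each option against the DFA on short strings; one disagreement eliminates an option:
  (A) (0*10*)(0*10*0*10*)*: on ε the DFA stays in q0 and accepts (q0 ∈ Accept), but the regex does not match it → eliminate
  (B) (0|1)*10: on ε the DFA stays in q0 and accepts (q0 ∈ Accept), but the regex does not match it → eliminate
  (C) ((0|1)(0|1))*: agrees with the DFA on every string of length ≤ 6
  (D) 1*(01*01*)*: on '1' the DFA goes q0 → q1 and rejects (q1 ∉ Accept), but the regex matches it → eliminate
Only (C) is consistent with the DFA.
(C) ((0|1)(0|1))*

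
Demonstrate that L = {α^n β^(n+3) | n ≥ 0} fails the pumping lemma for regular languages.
Assume L is regular with pumping length p. Idea: pumping the α-block breaks the fixed offset of 3.
Choose s = α^p β^(p+3) ∈ L. By the pumping lemma, s = xyz with |xy| ≤ p, |y| > 0, so y = α^k with k ≥ 1. Then xy²z = α^(p+k) β^(p+3). For this to be in L we would need p+3 = (p+k)+3, i.e. k = 0, contradicting k ≥ 1. So xy²z ∉ L.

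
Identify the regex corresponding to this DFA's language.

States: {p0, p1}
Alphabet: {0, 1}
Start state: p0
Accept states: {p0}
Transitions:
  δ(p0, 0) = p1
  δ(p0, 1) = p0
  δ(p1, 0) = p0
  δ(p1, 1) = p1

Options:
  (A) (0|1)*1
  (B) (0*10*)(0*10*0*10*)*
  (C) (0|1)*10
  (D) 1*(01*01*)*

Check each option against the DFA on short strings; one disagreement eliminates an option:
  (A) (0|1)*1: on ε the DFA stays in p0 and accepts (p0 ∈ Accept), but the regex does not match it → eliminate
  (B) (0*10*)(0*10*0*10*)*: on ε the DFA stays in p0 and accepts (p0 ∈ Accept), but the regex does not match it → eliminate
  (C) (0|1)*10: on ε the DFA stays in p0 and accepts (p0 ∈ Accept), but the regex does not match it → eliminate
  (D) 1*(01*01*)*: agrees with the DFA on every string of length ≤ 6
Only (D) is consistent with the DFA.
(D) 1*(01*01*)*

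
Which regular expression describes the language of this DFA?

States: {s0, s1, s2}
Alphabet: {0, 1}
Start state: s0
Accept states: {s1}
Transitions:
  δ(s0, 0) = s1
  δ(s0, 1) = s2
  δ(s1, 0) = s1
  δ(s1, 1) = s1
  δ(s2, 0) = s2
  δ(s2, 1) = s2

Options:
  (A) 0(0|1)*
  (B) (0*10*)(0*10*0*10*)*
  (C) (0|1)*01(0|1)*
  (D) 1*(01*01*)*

Check each option against the DFA on short strings; one disagreement eliminates an option:
  (A) 0(0|1)*: agrees with the DFA on every string of length ≤ 6
  (B) (0*10*)(0*10*0*10*)*: on '0' the DFA goes s0 → s1 and accepts (s1 ∈ Accept), but the regex does not match it → eliminate
  (C) (0|1)*01(0|1)*: on '0' the DFA goes s0 → s1 and accepts (s1 ∈ Accept), but the regex does not match it → eliminate
  (D) 1*(01*01*)*: on ε the DFA stays in s0 and rejects (s0 ∉ Accept), but the regex matches it → eliminate
Only (A) is consistent with the DFA.
(A) 0(0|1)*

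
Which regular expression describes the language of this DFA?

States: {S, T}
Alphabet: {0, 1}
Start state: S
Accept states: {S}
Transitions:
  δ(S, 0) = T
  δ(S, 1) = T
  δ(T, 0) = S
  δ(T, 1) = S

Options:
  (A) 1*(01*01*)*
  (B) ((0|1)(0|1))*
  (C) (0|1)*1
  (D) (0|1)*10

Check each option against the DFA on short strings; one disagreement eliminates an option:
  (A) 1*(01*01*)*: on '1' the DFA goes S → T and rejects (T ∉ Accept), but the regex matches it → eliminate
  (B) ((0|1)(0|1))*: agrees with the DFA on every string of length ≤ 6
  (C) (0|1)*1: on ε the DFA stays in S and accepts (S ∈ Accept), but the regex does not match it → eliminate
  (D) (0|1)*10: on ε the DFA stays in S and accepts (S ∈ Accept), but the regex does not match it → eliminate
Only (B) is consistent with the DFA.
(B) ((0|1)(0|1))*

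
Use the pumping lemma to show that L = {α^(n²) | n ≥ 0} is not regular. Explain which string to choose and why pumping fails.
Assume L is regular with pumping length p. Idea: pumping adds a fixed amount, but gaps between consecutive squares grow.
Choose s = α^(p²) (length p² ≥ p). By the pumping lemma, s = xyz with |xy| ≤ p, |y| > 0, so |y| = k with 1 ≤ k ≤ p. Then |xy²z| = p²+k. Since p² < p²+k ≤ p²+p < (p+1)², the length p²+k lies strictly between consecutive squares, so it is not a perfect square and xy²z ∉ L.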